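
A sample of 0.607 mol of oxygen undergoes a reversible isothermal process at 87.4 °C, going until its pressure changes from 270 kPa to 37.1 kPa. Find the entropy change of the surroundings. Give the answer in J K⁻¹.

ΔS_surr = -10 J/K

For an isothermal ideal gas ΔS_gas = nR ln(P₁/P₂) = 0.607 × 8.314 × ln(270/37.1) = 10 J/K.
The process is reversible, so ΔS_surr = −ΔS_gas = -10 J/K and ΔS_universe = 0.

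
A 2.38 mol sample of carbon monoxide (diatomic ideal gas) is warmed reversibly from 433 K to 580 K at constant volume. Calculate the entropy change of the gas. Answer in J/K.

At constant volume, ΔS = nC_V ln(T₂/T₁) with C_V = 5R/2 = 20.79 J mol⁻¹ K⁻¹.
ΔS = 2.38 × 20.79 × ln(580/433) = 14.5 J/K.

ΔS = 14.5 J/K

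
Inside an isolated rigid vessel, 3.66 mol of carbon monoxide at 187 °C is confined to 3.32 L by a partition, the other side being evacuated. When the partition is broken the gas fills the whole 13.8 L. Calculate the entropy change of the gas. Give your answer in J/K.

No heat is exchanged and no work is done, so the ideal-gas temperature stays constant.
Entropy is a state function; using a reversible isothermal path, ΔS_gas = nR ln(V₂/V₁) = 3.66 × 8.314 × ln(13.8/3.32) = 43.4 J/K.

ΔS_gas = 43.4 J/K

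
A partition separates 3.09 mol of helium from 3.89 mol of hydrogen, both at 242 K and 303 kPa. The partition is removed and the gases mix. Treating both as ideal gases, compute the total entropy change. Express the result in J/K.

Mole fractions: x_A = 3.09/6.98 = 0.443, x_B = 0.557.
ΔS_mix = −R(n_A ln x_A + n_B ln x_B) = −8.314 × (3.09 ln 0.443 + 3.89 ln 0.557) = 39.8 J/K.

ΔS_mix = 39.8 J/K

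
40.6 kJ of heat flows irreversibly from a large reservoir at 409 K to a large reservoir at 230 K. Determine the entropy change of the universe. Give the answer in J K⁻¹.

ΔS_hot = −Q/T_H = −40600/409 = -99.267 J/K and ΔS_cold = +Q/T_C = 40600/230 = 176.52 J/K.
ΔS_total = -99.267 + 176.52 = 77.3 J/K, positive as the second law requires.

ΔS_total = 77.3 J/K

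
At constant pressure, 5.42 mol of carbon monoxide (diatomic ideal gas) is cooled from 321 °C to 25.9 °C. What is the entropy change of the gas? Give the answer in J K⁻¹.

ΔS = -108 J/K

In kelvin: T₁ = 594.15 K, T₂ = 299.05 K. At constant pressure, ΔS = nC_p ln(T₂/T₁) with C_p = 7R/2 = 29.1 J mol⁻¹ K⁻¹.
ΔS = 5.42 × 29.1 × ln(299.05/594.15) = -108 J/K.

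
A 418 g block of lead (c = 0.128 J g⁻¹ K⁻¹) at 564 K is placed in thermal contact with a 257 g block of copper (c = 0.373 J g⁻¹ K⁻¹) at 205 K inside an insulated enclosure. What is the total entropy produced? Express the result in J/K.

Energy balance: T_f = (m₁c₁T₁ + m₂c₂T₂)/(m₁c₁ + m₂c₂) = 333.6 K.
ΔS₁ = m₁c₁ ln(T_f/T₁) = 53.504 × ln(333.6/564) = -28.1 J/K.
ΔS₂ = m₂c₂ ln(T_f/T₂) = 95.861 × ln(333.6/205) = 46.68 J/K.
ΔS_total = -28.1 + 46.68 = 18.6 J/K.

ΔS_total = 18.6 J/K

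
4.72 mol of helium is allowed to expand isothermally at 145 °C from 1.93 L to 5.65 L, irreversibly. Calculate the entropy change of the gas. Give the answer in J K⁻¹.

ΔS_gas = 42.2 J/K

Entropy is a state function, so ΔS_gas depends only on the end states.
For an isothermal ideal gas ΔS_gas = nR ln(V₂/V₁) = 4.72 × 8.314 × ln(5.65/1.93) = 42.2 J/K.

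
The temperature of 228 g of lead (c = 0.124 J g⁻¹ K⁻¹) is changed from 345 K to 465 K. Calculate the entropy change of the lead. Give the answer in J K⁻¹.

ΔS = 8.44 J/K

ΔS = ∫dQ_rev/T = m c ln(T₂/T₁) = 228 × 0.124 × ln(465/345) = 8.44 J/K.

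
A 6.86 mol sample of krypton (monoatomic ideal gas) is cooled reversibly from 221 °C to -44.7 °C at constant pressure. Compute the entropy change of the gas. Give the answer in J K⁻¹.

In kelvin: T₁ = 494.15 K, T₂ = 228.45 K. At constant pressure, ΔS = nC_p ln(T₂/T₁) with C_p = 5R/2 = 20.79 J mol⁻¹ K⁻¹.
ΔS = 6.86 × 20.79 × ln(228.45/494.15) = -110 J/K.

ΔS = -110 J/K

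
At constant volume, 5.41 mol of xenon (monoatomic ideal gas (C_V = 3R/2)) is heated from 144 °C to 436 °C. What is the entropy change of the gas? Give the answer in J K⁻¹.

ΔS = 35.8 J/K

In kelvin: T₁ = 417.15 K, T₂ = 709.15 K. At constant volume, ΔS = nC_V ln(T₂/T₁) with C_V = 3R/2 = 12.47 J mol⁻¹ K⁻¹.
ΔS = 5.41 × 12.47 × ln(709.15/417.15) = 35.8 J/K.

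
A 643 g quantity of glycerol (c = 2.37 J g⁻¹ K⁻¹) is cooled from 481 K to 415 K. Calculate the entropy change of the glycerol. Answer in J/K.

ΔS = -225 J/K

ΔS = ∫dQ_rev/T = m c ln(T₂/T₁) = 643 × 2.37 × ln(415/481) = -225 J/K.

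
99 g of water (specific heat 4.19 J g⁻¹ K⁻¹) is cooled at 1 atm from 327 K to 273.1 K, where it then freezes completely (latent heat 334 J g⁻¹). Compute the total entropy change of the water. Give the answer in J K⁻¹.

ΔS = -196 J/K

Cooling step: ΔS₁ = m c ln(T_tr/T_i) = 99 × 4.19 × ln(273.1/327) = -74.72 J/K.
Phase change: ΔS₂ = −mL/T_tr = −99 × 334 / 273.1 = -121.1 J/K.
ΔS_total = (-74.72) + (-121.1) = -196 J/K.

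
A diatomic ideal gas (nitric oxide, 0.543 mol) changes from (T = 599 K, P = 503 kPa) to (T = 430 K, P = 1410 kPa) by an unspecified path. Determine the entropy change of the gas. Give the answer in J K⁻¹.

ΔS = -9.89 J/K

ΔS = nC_p ln(T₂/T₁) − nR ln(P₂/P₁), with C_p = 7R/2 = 29.1 J mol⁻¹ K⁻¹ for a diatomic ideal gas.
ΔS = 0.543 × [29.1 × ln(430/599) − 8.314 × ln(1410/503)] = -9.89 J/K.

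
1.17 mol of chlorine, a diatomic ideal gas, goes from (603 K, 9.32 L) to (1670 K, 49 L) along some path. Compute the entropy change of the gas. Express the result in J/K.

Entropy is a state function: ΔS = nC_V ln(T₂/T₁) + nR ln(V₂/V₁), with C_V = 5R/2 = 20.79 J mol⁻¹ K⁻¹ for a diatomic ideal gas.
ΔS = 1.17 × [20.79 × ln(1670/603) + 8.314 × ln(49/9.32)] = 40.9 J/K.

ΔS = 40.9 J/K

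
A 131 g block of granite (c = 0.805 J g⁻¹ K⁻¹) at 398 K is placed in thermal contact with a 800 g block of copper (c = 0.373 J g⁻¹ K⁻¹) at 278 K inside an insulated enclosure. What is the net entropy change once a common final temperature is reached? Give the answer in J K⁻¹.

Energy balance: T_f = (m₁c₁T₁ + m₂c₂T₂)/(m₁c₁ + m₂c₂) = 309.33 K.
ΔS₁ = m₁c₁ ln(T_f/T₁) = 105.455 × ln(309.33/398) = -26.58 J/K.
ΔS₂ = m₂c₂ ln(T_f/T₂) = 298.4 × ln(309.33/278) = 31.87 J/K.
ΔS_total = -26.58 + 31.87 = 5.29 J/K.

ΔS_total = 5.29 J/K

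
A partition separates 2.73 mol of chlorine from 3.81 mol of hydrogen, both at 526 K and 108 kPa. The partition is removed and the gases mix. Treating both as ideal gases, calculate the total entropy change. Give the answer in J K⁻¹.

Mole fractions: x_A = 2.73/6.54 = 0.417, x_B = 0.583.
ΔS_mix = −R(n_A ln x_A + n_B ln x_B) = −8.314 × (2.73 ln 0.417 + 3.81 ln 0.583) = 36.9 J/K.

ΔS_mix = 36.9 J/K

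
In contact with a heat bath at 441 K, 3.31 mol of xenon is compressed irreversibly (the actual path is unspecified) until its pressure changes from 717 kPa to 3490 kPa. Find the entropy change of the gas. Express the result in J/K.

ΔS_gas = -43.6 J/K

Entropy is a state function, so ΔS_gas depends only on the end states.
For an isothermal ideal gas ΔS_gas = nR ln(P₁/P₂) = 3.31 × 8.314 × ln(717/3490) = -43.6 J/K.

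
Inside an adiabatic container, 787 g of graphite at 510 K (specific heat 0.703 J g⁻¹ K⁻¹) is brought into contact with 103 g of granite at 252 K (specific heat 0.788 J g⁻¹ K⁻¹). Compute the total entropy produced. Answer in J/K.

ΔS_total = 14.8 J/K

Energy balance: T_f = (m₁c₁T₁ + m₂c₂T₂)/(m₁c₁ + m₂c₂) = 476.99 K.
ΔS₁ = m₁c₁ ln(T_f/T₁) = 553.261 × ln(476.99/510) = -37.02 J/K.
ΔS₂ = m₂c₂ ln(T_f/T₂) = 81.164 × ln(476.99/252) = 51.79 J/K.
ΔS_total = -37.02 + 51.79 = 14.8 J/K.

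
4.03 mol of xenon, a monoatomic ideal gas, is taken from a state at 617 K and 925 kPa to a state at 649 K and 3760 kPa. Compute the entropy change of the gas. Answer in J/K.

ΔS = -42.8 J/K

ΔS = nC_p ln(T₂/T₁) − nR ln(P₂/P₁), with C_p = 5R/2 = 20.79 J mol⁻¹ K⁻¹ for a monoatomic ideal gas.
ΔS = 4.03 × [20.79 × ln(649/617) − 8.314 × ln(3760/925)] = -42.8 J/K.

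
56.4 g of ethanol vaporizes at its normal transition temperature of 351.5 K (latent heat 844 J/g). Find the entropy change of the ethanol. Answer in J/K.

ΔS = 135 J/K

Heat absorbed by the substance: Q = mL = 56.4 × 844 = 47601.6 J.
At constant T, ΔS = Q_rev/T = 47601.6 / 351.5 = 135 J/K.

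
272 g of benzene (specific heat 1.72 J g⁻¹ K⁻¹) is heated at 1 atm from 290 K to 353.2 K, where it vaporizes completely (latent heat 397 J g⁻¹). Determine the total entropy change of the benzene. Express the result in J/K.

Warming step: ΔS₁ = m c ln(T_tr/T_i) = 272 × 1.72 × ln(353.2/290) = 92.24 J/K.
Phase change: ΔS₂ = +mL/T_tr = 272 × 397 / 353.2 = 305.7 J/K.
ΔS_total = (92.24) + (305.7) = 398 J/K.

ΔS = 398 J/K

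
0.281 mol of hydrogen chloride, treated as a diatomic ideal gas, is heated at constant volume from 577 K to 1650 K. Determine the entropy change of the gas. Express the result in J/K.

At constant volume, ΔS = nC_V ln(T₂/T₁) with C_V = 5R/2 = 20.79 J mol⁻¹ K⁻¹.
ΔS = 0.281 × 20.79 × ln(1650/577) = 6.14 J/K.

ΔS = 6.14 J/K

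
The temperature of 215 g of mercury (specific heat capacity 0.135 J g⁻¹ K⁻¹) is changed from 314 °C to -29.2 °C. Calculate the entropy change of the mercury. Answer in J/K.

ΔS = -25.5 J/K

In kelvin: T₁ = 587.15 K, T₂ = 243.95 K. ΔS = ∫dQ_rev/T = m c ln(T₂/T₁) = 215 × 0.135 × ln(243.95/587.15) = -25.5 J/K.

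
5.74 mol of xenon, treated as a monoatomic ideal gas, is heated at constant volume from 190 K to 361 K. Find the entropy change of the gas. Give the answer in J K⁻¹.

At constant volume, ΔS = nC_V ln(T₂/T₁) with C_V = 3R/2 = 12.47 J mol⁻¹ K⁻¹.
ΔS = 5.74 × 12.47 × ln(361/190) = 45.9 J/K.

ΔS = 45.9 J/K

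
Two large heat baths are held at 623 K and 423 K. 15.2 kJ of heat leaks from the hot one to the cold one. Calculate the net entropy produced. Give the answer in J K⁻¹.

ΔS_hot = −Q/T_H = −15200/623 = -24.4 J/K and ΔS_cold = +Q/T_C = 15200/423 = 35.93 J/K.
ΔS_total = -24.4 + 35.93 = 11.5 J/K, positive as the second law requires.

ΔS_total = 11.5 J/K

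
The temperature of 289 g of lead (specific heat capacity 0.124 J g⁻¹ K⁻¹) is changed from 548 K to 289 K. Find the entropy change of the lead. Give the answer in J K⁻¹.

ΔS = -22.9 J/K

ΔS = ∫dQ_rev/T = m c ln(T₂/T₁) = 289 × 0.124 × ln(289/548) = -22.9 J/K.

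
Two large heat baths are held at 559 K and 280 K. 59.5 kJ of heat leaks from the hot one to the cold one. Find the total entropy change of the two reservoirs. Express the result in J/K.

ΔS_total = 106 J/K

ΔS_hot = −Q/T_H = −59500/559 = -106.4 J/K and ΔS_cold = +Q/T_C = 59500/280 = 212.5 J/K.
ΔS_total = -106.4 + 212.5 = 106 J/K, positive as the second law requires.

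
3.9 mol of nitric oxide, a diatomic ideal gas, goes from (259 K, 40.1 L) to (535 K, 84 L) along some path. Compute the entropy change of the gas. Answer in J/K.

Entropy is a state function: ΔS = nC_V ln(T₂/T₁) + nR ln(V₂/V₁), with C_V = 5R/2 = 20.79 J mol⁻¹ K⁻¹ for a diatomic ideal gas.
ΔS = 3.9 × [20.79 × ln(535/259) + 8.314 × ln(84/40.1)] = 82.8 J/K.

ΔS = 82.8 J/K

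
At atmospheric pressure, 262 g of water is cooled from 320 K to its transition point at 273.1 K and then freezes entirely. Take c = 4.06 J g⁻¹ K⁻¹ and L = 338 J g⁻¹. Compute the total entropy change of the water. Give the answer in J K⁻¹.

Cooling step: ΔS₁ = m c ln(T_tr/T_i) = 262 × 4.06 × ln(273.1/320) = -168.6 J/K.
Phase change: ΔS₂ = −mL/T_tr = −262 × 338 / 273.1 = -324.3 J/K.
ΔS_total = (-168.6) + (-324.3) = -493 J/K.

ΔS = -493 J/K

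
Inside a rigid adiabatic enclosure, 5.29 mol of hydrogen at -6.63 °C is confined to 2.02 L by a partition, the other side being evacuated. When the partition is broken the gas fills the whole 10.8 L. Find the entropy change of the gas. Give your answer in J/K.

ΔS_gas = 73.7 J/K

No heat is exchanged and no work is done, so the ideal-gas temperature stays constant.
Entropy is a state function; using a reversible isothermal path, ΔS_gas = nR ln(V₂/V₁) = 5.29 × 8.314 × ln(10.8/2.02) = 73.7 J/K.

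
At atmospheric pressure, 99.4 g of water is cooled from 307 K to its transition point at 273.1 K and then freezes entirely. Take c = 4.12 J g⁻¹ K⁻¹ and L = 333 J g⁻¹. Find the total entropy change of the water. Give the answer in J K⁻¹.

ΔS = -169 J/K

Cooling step: ΔS₁ = m c ln(T_tr/T_i) = 99.4 × 4.12 × ln(273.1/307) = -47.92 J/K.
Phase change: ΔS₂ = −mL/T_tr = −99.4 × 333 / 273.1 = -121.2 J/K.
ΔS_total = (-47.92) + (-121.2) = -169 J/K.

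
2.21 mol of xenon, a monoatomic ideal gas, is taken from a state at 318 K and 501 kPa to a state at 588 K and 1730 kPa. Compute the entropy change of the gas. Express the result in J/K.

ΔS = 5.46 J/K

ΔS = nC_p ln(T₂/T₁) − nR ln(P₂/P₁), with C_p = 5R/2 = 20.79 J mol⁻¹ K⁻¹ for a monoatomic ideal gas.
ΔS = 2.21 × [20.79 × ln(588/318) − 8.314 × ln(1730/501)] = 5.46 J/K.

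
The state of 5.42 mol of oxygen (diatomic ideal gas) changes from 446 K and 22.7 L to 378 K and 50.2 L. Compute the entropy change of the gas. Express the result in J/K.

ΔS = 17.1 J/K

Entropy is a state function: ΔS = nC_V ln(T₂/T₁) + nR ln(V₂/V₁), with C_V = 5R/2 = 20.79 J mol⁻¹ K⁻¹ for a diatomic ideal gas.
ΔS = 5.42 × [20.79 × ln(378/446) + 8.314 × ln(50.2/22.7)] = 17.1 J/K.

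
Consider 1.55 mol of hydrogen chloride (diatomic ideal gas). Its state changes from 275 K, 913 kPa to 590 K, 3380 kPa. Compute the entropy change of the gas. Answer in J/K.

ΔS = nC_p ln(T₂/T₁) − nR ln(P₂/P₁), with C_p = 7R/2 = 29.1 J mol⁻¹ K⁻¹ for a diatomic ideal gas.
ΔS = 1.55 × [29.1 × ln(590/275) − 8.314 × ln(3380/913)] = 17.6 J/K.

ΔS = 17.6 J/K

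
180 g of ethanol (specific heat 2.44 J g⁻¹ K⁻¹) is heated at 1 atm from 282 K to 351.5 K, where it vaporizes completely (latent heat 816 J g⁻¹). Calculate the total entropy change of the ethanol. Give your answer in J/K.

Warming step: ΔS₁ = m c ln(T_tr/T_i) = 180 × 2.44 × ln(351.5/282) = 96.76 J/K.
Phase change: ΔS₂ = +mL/T_tr = 180 × 816 / 351.5 = 417.9 J/K.
ΔS_total = (96.76) + (417.9) = 515 J/K.

ΔS = 515 J/K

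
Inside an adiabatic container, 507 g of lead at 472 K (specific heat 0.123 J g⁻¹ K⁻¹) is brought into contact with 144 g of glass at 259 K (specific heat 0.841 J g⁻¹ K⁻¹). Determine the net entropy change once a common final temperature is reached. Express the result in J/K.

ΔS_total = 7.8 J/K

Energy balance: T_f = (m₁c₁T₁ + m₂c₂T₂)/(m₁c₁ + m₂c₂) = 331.4 K.
ΔS₁ = m₁c₁ ln(T_f/T₁) = 62.361 × ln(331.4/472) = -22.05 J/K.
ΔS₂ = m₂c₂ ln(T_f/T₂) = 121.104 × ln(331.4/259) = 29.85 J/K.
ΔS_total = -22.05 + 29.85 = 7.8 J/K.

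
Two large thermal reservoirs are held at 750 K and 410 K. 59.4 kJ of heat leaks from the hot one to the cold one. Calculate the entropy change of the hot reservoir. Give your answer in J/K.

ΔS_hot = -79.2 J/K

The hot reservoir loses heat Q, so ΔS_hot = −Q/T_H = −59400/750 = -79.2 J/K.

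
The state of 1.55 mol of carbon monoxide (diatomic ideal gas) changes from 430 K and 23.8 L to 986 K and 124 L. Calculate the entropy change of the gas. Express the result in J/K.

Entropy is a state function: ΔS = nC_V ln(T₂/T₁) + nR ln(V₂/V₁), with C_V = 5R/2 = 20.79 J mol⁻¹ K⁻¹ for a diatomic ideal gas.
ΔS = 1.55 × [20.79 × ln(986/430) + 8.314 × ln(124/23.8)] = 48 J/K.

ΔS = 48 J/K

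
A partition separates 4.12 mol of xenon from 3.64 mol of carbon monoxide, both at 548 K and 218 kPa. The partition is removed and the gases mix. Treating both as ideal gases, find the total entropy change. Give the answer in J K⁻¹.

Mole fractions: x_A = 4.12/7.76 = 0.531, x_B = 0.469.
ΔS_mix = −R(n_A ln x_A + n_B ln x_B) = −8.314 × (4.12 ln 0.531 + 3.64 ln 0.469) = 44.6 J/K.

ΔS_mix = 44.6 J/K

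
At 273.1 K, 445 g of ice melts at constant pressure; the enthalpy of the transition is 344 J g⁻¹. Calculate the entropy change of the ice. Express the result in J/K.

Heat absorbed by the substance: Q = mL = 445 × 344 = 153080 J.
At constant T, ΔS = Q_rev/T = 153080 / 273.1 = 561 J/K.

ΔS = 561 J/K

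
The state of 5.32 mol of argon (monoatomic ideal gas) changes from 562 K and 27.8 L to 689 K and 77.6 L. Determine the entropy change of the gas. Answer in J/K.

ΔS = 58.9 J/K

Entropy is a state function: ΔS = nC_V ln(T₂/T₁) + nR ln(V₂/V₁), with C_V = 3R/2 = 12.47 J mol⁻¹ K⁻¹ for a monoatomic ideal gas.
ΔS = 5.32 × [12.47 × ln(689/562) + 8.314 × ln(77.6/27.8)] = 58.9 J/K.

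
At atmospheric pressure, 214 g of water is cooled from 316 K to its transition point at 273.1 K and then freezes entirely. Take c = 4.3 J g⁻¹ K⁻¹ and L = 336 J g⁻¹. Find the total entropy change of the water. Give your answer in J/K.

Cooling step: ΔS₁ = m c ln(T_tr/T_i) = 214 × 4.3 × ln(273.1/316) = -134.3 J/K.
Phase change: ΔS₂ = −mL/T_tr = −214 × 336 / 273.1 = -263.3 J/K.
ΔS_total = (-134.3) + (-263.3) = -398 J/K.

ΔS = -398 J/K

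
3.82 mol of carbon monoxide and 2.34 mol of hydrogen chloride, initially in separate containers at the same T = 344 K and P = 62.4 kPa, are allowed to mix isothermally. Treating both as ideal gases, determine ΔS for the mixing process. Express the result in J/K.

Mole fractions: x_A = 3.82/6.16 = 0.62, x_B = 0.38.
ΔS_mix = −R(n_A ln x_A + n_B ln x_B) = −8.314 × (3.82 ln 0.62 + 2.34 ln 0.38) = 34 J/K.

ΔS_mix = 34 J/K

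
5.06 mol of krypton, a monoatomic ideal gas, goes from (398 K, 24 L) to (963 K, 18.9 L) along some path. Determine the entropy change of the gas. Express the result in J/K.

Entropy is a state function: ΔS = nC_V ln(T₂/T₁) + nR ln(V₂/V₁), with C_V = 3R/2 = 12.47 J mol⁻¹ K⁻¹ for a monoatomic ideal gas.
ΔS = 5.06 × [12.47 × ln(963/398) + 8.314 × ln(18.9/24)] = 45.7 J/K.

ΔS = 45.7 J/K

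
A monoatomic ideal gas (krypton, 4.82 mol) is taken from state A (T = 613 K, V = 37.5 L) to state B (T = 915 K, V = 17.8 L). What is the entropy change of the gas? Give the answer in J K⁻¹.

ΔS = -5.78 J/K

Entropy is a state function: ΔS = nC_V ln(T₂/T₁) + nR ln(V₂/V₁), with C_V = 3R/2 = 12.47 J mol⁻¹ K⁻¹ for a monoatomic ideal gas.
ΔS = 4.82 × [12.47 × ln(915/613) + 8.314 × ln(17.8/37.5)] = -5.78 J/K.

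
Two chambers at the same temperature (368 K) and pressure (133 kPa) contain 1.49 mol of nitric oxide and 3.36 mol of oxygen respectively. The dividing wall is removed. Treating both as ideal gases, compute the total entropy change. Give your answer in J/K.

ΔS_mix = 24.9 J/K

Mole fractions: x_A = 1.49/4.85 = 0.307, x_B = 0.693.
ΔS_mix = −R(n_A ln x_A + n_B ln x_B) = −8.314 × (1.49 ln 0.307 + 3.36 ln 0.693) = 24.9 J/K.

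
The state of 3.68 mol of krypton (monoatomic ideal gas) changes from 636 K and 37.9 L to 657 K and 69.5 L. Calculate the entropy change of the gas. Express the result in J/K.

ΔS = 20 J/K

Entropy is a state function: ΔS = nC_V ln(T₂/T₁) + nR ln(V₂/V₁), with C_V = 3R/2 = 12.47 J mol⁻¹ K⁻¹ for a monoatomic ideal gas.
ΔS = 3.68 × [12.47 × ln(657/636) + 8.314 × ln(69.5/37.9)] = 20 J/K.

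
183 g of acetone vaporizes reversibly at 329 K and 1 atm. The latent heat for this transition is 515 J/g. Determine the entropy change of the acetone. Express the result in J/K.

Heat absorbed by the substance: Q = mL = 183 × 515 = 94245 J.
At constant T, ΔS = Q_rev/T = 94245 / 329 = 286 J/K.

ΔS = 286 J/K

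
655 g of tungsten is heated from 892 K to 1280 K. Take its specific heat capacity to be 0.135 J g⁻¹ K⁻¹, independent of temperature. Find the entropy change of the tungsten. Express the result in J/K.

ΔS = 31.9 J/K

ΔS = ∫dQ_rev/T = m c ln(T₂/T₁) = 655 × 0.135 × ln(1280/892) = 31.9 J/K.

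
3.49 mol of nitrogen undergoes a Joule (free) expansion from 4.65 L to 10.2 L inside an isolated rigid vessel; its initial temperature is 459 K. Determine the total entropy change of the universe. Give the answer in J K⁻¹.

For an ideal gas in free expansion Q = 0 and W = 0, so T is unchanged.
Entropy is a state function; using a reversible isothermal path, ΔS_gas = nR ln(V₂/V₁) = 3.49 × 8.314 × ln(10.2/4.65) = 22.8 J/K.
The insulated surroundings exchange no heat, so ΔS_surr = 0 and ΔS_universe = ΔS_gas.

ΔS_universe = 22.8 J/K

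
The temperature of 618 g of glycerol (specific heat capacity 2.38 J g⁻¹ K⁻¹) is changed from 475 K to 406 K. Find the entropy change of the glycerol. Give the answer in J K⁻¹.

ΔS = -231 J/K

ΔS = ∫dQ_rev/T = m c ln(T₂/T₁) = 618 × 2.38 × ln(406/475) = -231 J/K.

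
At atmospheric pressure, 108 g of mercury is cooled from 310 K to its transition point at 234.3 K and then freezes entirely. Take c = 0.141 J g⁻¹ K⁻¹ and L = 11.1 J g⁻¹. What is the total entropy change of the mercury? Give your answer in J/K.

ΔS = -9.38 J/K

Cooling step: ΔS₁ = m c ln(T_tr/T_i) = 108 × 0.141 × ln(234.3/310) = -4.263 J/K.
Phase change: ΔS₂ = −mL/T_tr = −108 × 11.1 / 234.3 = -5.117 J/K.
ΔS_total = (-4.263) + (-5.117) = -9.38 J/K.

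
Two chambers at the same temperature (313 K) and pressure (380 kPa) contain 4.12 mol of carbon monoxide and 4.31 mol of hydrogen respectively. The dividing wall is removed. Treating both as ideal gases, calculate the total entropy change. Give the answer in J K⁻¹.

ΔS_mix = 48.6 J/K

Mole fractions: x_A = 4.12/8.43 = 0.489, x_B = 0.511.
ΔS_mix = −R(n_A ln x_A + n_B ln x_B) = −8.314 × (4.12 ln 0.489 + 4.31 ln 0.511) = 48.6 J/K.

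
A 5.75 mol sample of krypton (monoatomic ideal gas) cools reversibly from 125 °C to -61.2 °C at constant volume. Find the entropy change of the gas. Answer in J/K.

ΔS = -45.2 J/K

In kelvin: T₁ = 398.15 K, T₂ = 211.95 K. At constant volume, ΔS = nC_V ln(T₂/T₁) with C_V = 3R/2 = 12.47 J mol⁻¹ K⁻¹.
ΔS = 5.75 × 12.47 × ln(211.95/398.15) = -45.2 J/K.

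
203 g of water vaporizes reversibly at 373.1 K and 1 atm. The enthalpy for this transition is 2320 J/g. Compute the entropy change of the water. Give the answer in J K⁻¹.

ΔS = 1260 J/K

Heat absorbed by the substance: Q = mL = 203 × 2320 = 470960 J.
At constant T, ΔS = Q_rev/T = 470960 / 373.1 = 1260 J/K.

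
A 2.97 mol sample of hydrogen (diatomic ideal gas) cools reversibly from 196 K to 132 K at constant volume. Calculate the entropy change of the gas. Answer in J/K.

ΔS = -24.4 J/K

At constant volume, ΔS = nC_V ln(T₂/T₁) with C_V = 5R/2 = 20.79 J mol⁻¹ K⁻¹.
ΔS = 2.97 × 20.79 × ln(132/196) = -24.4 J/K.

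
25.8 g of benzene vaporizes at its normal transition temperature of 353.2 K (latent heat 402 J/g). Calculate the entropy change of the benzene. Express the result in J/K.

ΔS = 29.4 J/K

Heat absorbed by the substance: Q = mL = 25.8 × 402 = 10371.6 J.
At constant T, ΔS = Q_rev/T = 10371.6 / 353.2 = 29.4 J/K.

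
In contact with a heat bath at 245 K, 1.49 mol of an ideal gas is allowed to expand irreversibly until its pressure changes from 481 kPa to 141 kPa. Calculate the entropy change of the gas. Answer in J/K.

Entropy is a state function, so ΔS_gas depends only on the end states.
For an isothermal ideal gas ΔS_gas = nR ln(P₁/P₂) = 1.49 × 8.314 × ln(481/141) = 15.2 J/K.

ΔS_gas = 15.2 J/K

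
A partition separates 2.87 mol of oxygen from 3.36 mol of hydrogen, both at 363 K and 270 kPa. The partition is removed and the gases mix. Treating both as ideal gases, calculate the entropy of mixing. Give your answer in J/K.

ΔS_mix = 35.7 J/K

Mole fractions: x_A = 2.87/6.23 = 0.461, x_B = 0.539.
ΔS_mix = −R(n_A ln x_A + n_B ln x_B) = −8.314 × (2.87 ln 0.461 + 3.36 ln 0.539) = 35.7 J/K.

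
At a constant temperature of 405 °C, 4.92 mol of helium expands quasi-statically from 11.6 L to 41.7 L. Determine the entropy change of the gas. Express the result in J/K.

ΔS_gas = 52.3 J/K

For an isothermal ideal gas ΔS_gas = nR ln(V₂/V₁) = 4.92 × 8.314 × ln(41.7/11.6) = 52.3 J/K.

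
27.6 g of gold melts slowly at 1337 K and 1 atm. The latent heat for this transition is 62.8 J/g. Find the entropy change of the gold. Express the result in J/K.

Heat absorbed by the substance: Q = mL = 27.6 × 62.8 = 1733.28 J.
At constant T, ΔS = Q_rev/T = 1733.28 / 1337 = 1.3 J/K.

ΔS = 1.3 J/K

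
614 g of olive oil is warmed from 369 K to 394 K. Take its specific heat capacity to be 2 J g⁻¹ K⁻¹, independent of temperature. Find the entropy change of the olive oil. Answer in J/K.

ΔS = ∫dQ_rev/T = m c ln(T₂/T₁) = 614 × 2 × ln(394/369) = 80.5 J/K.

ΔS = 80.5 J/K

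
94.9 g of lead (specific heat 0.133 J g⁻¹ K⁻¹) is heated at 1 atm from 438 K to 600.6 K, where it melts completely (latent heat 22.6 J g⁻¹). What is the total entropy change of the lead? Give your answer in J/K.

ΔS = 7.56 J/K

Warming step: ΔS₁ = m c ln(T_tr/T_i) = 94.9 × 0.133 × ln(600.6/438) = 3.985 J/K.
Phase change: ΔS₂ = +mL/T_tr = 94.9 × 22.6 / 600.6 = 3.571 J/K.
ΔS_total = (3.985) + (3.571) = 7.56 J/K.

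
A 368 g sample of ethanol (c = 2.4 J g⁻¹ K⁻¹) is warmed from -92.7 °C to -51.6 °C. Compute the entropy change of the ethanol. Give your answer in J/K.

ΔS = 181 J/K

In kelvin: T₁ = 180.45 K, T₂ = 221.55 K. ΔS = ∫dQ_rev/T = m c ln(T₂/T₁) = 368 × 2.4 × ln(221.55/180.45) = 181 J/K.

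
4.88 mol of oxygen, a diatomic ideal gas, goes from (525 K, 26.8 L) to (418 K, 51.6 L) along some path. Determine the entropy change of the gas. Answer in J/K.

Entropy is a state function: ΔS = nC_V ln(T₂/T₁) + nR ln(V₂/V₁), with C_V = 5R/2 = 20.79 J mol⁻¹ K⁻¹ for a diatomic ideal gas.
ΔS = 4.88 × [20.79 × ln(418/525) + 8.314 × ln(51.6/26.8)] = 3.46 J/K.

ΔS = 3.46 J/K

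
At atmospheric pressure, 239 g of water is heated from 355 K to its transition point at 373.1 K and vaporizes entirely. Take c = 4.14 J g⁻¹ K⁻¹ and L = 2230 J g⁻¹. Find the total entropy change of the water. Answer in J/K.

ΔS = 1480 J/K

Warming step: ΔS₁ = m c ln(T_tr/T_i) = 239 × 4.14 × ln(373.1/355) = 49.2 J/K.
Phase change: ΔS₂ = +mL/T_tr = 239 × 2230 / 373.1 = 1428 J/K.
ΔS_total = (49.2) + (1428) = 1480 J/K.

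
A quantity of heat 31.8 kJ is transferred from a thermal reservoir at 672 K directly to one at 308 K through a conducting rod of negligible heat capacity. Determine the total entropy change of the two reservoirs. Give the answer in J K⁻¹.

ΔS_hot = −Q/T_H = −31800/672 = -47.32 J/K and ΔS_cold = +Q/T_C = 31800/308 = 103.2 J/K.
ΔS_total = -47.32 + 103.2 = 55.9 J/K, positive as the second law requires.

ΔS_total = 55.9 J/K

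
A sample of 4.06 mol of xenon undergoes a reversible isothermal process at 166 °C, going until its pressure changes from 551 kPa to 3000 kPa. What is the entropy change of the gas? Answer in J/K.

ΔS_gas = -57.2 J/K

For an isothermal ideal gas ΔS_gas = nR ln(P₁/P₂) = 4.06 × 8.314 × ln(551/3000) = -57.2 J/K.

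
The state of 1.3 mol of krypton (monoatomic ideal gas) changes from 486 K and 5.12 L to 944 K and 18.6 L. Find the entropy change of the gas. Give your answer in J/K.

ΔS = 24.7 J/K

Entropy is a state function: ΔS = nC_V ln(T₂/T₁) + nR ln(V₂/V₁), with C_V = 3R/2 = 12.47 J mol⁻¹ K⁻¹ for a monoatomic ideal gas.
ΔS = 1.3 × [12.47 × ln(944/486) + 8.314 × ln(18.6/5.12)] = 24.7 J/K.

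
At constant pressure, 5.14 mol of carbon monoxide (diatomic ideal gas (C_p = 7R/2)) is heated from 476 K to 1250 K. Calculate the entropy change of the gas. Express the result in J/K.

At constant pressure, ΔS = nC_p ln(T₂/T₁) with C_p = 7R/2 = 29.1 J mol⁻¹ K⁻¹.
ΔS = 5.14 × 29.1 × ln(1250/476) = 144 J/K.

ΔS = 144 J/K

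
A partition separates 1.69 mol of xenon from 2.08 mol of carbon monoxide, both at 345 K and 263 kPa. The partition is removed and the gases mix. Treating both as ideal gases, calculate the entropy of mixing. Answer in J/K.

ΔS_mix = 21.6 J/K

Mole fractions: x_A = 1.69/3.77 = 0.448, x_B = 0.552.
ΔS_mix = −R(n_A ln x_A + n_B ln x_B) = −8.314 × (1.69 ln 0.448 + 2.08 ln 0.552) = 21.6 J/K.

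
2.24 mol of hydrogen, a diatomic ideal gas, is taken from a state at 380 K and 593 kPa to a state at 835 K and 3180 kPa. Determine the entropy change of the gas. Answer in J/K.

ΔS = 20 J/K

ΔS = nC_p ln(T₂/T₁) − nR ln(P₂/P₁), with C_p = 7R/2 = 29.1 J mol⁻¹ K⁻¹ for a diatomic ideal gas.
ΔS = 2.24 × [29.1 × ln(835/380) − 8.314 × ln(3180/593)] = 20 J/K.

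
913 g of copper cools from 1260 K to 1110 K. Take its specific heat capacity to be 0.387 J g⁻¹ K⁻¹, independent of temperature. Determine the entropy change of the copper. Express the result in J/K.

ΔS = -44.8 J/K

ΔS = ∫dQ_rev/T = m c ln(T₂/T₁) = 913 × 0.387 × ln(1110/1260) = -44.8 J/K.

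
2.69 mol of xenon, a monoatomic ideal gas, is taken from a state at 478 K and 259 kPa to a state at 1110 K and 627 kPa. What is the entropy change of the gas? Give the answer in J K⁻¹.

ΔS = 27.3 J/K

ΔS = nC_p ln(T₂/T₁) − nR ln(P₂/P₁), with C_p = 5R/2 = 20.79 J mol⁻¹ K⁻¹ for a monoatomic ideal gas.
ΔS = 2.69 × [20.79 × ln(1110/478) − 8.314 × ln(627/259)] = 27.3 J/K.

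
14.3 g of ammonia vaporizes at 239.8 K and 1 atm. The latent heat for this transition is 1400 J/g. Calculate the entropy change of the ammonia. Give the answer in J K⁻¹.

ΔS = 83.5 J/K

Heat absorbed by the substance: Q = mL = 14.3 × 1400 = 20020 J.
At constant T, ΔS = Q_rev/T = 20020 / 239.8 = 83.5 J/K.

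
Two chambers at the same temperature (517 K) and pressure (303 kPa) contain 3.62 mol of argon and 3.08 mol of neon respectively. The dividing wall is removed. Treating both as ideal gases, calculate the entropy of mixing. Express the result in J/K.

Mole fractions: x_A = 3.62/6.7 = 0.54, x_B = 0.46.
ΔS_mix = −R(n_A ln x_A + n_B ln x_B) = −8.314 × (3.62 ln 0.54 + 3.08 ln 0.46) = 38.4 J/K.

ΔS_mix = 38.4 J/K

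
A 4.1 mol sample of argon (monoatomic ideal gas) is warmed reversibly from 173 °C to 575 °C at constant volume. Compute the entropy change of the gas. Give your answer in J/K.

ΔS = 32.8 J/K

In kelvin: T₁ = 446.15 K, T₂ = 848.15 K. At constant volume, ΔS = nC_V ln(T₂/T₁) with C_V = 3R/2 = 12.47 J mol⁻¹ K⁻¹.
ΔS = 4.1 × 12.47 × ln(848.15/446.15) = 32.8 J/K.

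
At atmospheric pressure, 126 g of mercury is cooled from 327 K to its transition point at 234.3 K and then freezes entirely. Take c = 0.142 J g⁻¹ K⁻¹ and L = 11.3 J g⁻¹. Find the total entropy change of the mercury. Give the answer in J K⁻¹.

Cooling step: ΔS₁ = m c ln(T_tr/T_i) = 126 × 0.142 × ln(234.3/327) = -5.964 J/K.
Phase change: ΔS₂ = −mL/T_tr = −126 × 11.3 / 234.3 = -6.077 J/K.
ΔS_total = (-5.964) + (-6.077) = -12 J/K.

ΔS = -12 J/K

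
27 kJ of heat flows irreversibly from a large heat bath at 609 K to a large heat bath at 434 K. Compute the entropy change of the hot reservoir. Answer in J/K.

The hot reservoir loses heat Q, so ΔS_hot = −Q/T_H = −27000/609 = -44.3 J/K.

ΔS_hot = -44.3 J/K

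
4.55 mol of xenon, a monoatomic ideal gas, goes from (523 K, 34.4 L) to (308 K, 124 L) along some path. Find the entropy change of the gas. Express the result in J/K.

Entropy is a state function: ΔS = nC_V ln(T₂/T₁) + nR ln(V₂/V₁), with C_V = 3R/2 = 12.47 J mol⁻¹ K⁻¹ for a monoatomic ideal gas.
ΔS = 4.55 × [12.47 × ln(308/523) + 8.314 × ln(124/34.4)] = 18.5 J/K.

ΔS = 18.5 J/K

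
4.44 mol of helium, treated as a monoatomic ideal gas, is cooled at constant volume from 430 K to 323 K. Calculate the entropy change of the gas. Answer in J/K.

ΔS = -15.8 J/K

At constant volume, ΔS = nC_V ln(T₂/T₁) with C_V = 3R/2 = 12.47 J mol⁻¹ K⁻¹.
ΔS = 4.44 × 12.47 × ln(323/430) = -15.8 J/K.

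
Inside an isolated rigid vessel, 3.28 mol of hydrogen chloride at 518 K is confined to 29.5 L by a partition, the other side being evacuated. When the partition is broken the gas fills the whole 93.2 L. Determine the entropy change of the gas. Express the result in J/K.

ΔS_gas = 31.4 J/K

For an ideal gas in free expansion Q = 0 and W = 0, so T is unchanged.
Entropy is a state function; using a reversible isothermal path, ΔS_gas = nR ln(V₂/V₁) = 3.28 × 8.314 × ln(93.2/29.5) = 31.4 J/K.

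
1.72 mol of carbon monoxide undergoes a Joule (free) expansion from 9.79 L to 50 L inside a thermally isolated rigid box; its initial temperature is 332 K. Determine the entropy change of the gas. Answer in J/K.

ΔS_gas = 23.3 J/K

For an ideal gas in free expansion Q = 0 and W = 0, so T is unchanged.
Entropy is a state function; using a reversible isothermal path, ΔS_gas = nR ln(V₂/V₁) = 1.72 × 8.314 × ln(50/9.79) = 23.3 J/K.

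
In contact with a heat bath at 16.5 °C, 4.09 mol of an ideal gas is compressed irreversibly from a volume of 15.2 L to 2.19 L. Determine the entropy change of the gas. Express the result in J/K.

ΔS_gas = -65.9 J/K

Entropy is a state function, so ΔS_gas depends only on the end states.
For an isothermal ideal gas ΔS_gas = nR ln(V₂/V₁) = 4.09 × 8.314 × ln(2.19/15.2) = -65.9 J/K.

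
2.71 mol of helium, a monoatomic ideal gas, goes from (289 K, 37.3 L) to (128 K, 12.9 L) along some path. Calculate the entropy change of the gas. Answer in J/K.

Entropy is a state function: ΔS = nC_V ln(T₂/T₁) + nR ln(V₂/V₁), with C_V = 3R/2 = 12.47 J mol⁻¹ K⁻¹ for a monoatomic ideal gas.
ΔS = 2.71 × [12.47 × ln(128/289) + 8.314 × ln(12.9/37.3)] = -51.4 J/K.

ΔS = -51.4 J/K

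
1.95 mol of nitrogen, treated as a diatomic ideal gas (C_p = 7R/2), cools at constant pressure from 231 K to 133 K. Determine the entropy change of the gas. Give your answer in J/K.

ΔS = -31.3 J/K

At constant pressure, ΔS = nC_p ln(T₂/T₁) with C_p = 7R/2 = 29.1 J mol⁻¹ K⁻¹.
ΔS = 1.95 × 29.1 × ln(133/231) = -31.3 J/K.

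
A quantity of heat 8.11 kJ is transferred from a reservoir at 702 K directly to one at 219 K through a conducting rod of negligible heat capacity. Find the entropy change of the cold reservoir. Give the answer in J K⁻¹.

ΔS_cold = 37 J/K

The cold reservoir gains heat Q, so ΔS_cold = +Q/T_C = 8110/219 = 37 J/K.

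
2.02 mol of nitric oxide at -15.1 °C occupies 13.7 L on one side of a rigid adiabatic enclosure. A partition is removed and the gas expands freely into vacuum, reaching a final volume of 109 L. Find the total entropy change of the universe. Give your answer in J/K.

ΔS_universe = 34.8 J/K

No heat is exchanged and no work is done, so the ideal-gas temperature stays constant.
Entropy is a state function; using a reversible isothermal path, ΔS_gas = nR ln(V₂/V₁) = 2.02 × 8.314 × ln(109/13.7) = 34.8 J/K.
The insulated surroundings exchange no heat, so ΔS_surr = 0 and ΔS_universe = ΔS_gas.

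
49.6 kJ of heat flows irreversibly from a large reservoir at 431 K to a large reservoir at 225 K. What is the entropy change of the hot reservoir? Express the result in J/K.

The hot reservoir loses heat Q, so ΔS_hot = −Q/T_H = −49600/431 = -115 J/K.

ΔS_hot = -115 J/K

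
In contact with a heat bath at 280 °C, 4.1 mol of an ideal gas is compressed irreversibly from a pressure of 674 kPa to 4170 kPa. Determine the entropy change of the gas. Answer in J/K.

ΔS_gas = -62.1 J/K

Entropy is a state function, so ΔS_gas depends only on the end states.
For an isothermal ideal gas ΔS_gas = nR ln(P₁/P₂) = 4.1 × 8.314 × ln(674/4170) = -62.1 J/K.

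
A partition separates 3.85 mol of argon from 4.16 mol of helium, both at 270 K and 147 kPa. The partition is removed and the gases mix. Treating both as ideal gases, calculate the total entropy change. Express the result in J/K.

ΔS_mix = 46.1 J/K

Mole fractions: x_A = 3.85/8.01 = 0.481, x_B = 0.519.
ΔS_mix = −R(n_A ln x_A + n_B ln x_B) = −8.314 × (3.85 ln 0.481 + 4.16 ln 0.519) = 46.1 J/K.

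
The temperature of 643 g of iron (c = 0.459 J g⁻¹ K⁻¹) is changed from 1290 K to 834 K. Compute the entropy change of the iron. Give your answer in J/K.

ΔS = -129 J/K

ΔS = ∫dQ_rev/T = m c ln(T₂/T₁) = 643 × 0.459 × ln(834/1290) = -129 J/K.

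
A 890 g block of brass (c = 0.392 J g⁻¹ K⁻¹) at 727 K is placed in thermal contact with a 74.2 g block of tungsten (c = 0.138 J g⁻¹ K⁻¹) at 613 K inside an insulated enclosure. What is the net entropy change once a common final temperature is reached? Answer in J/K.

Energy balance: T_f = (m₁c₁T₁ + m₂c₂T₂)/(m₁c₁ + m₂c₂) = 723.75 K.
ΔS₁ = m₁c₁ ln(T_f/T₁) = 348.88 × ln(723.75/727) = -1.5634 J/K.
ΔS₂ = m₂c₂ ln(T_f/T₂) = 10.2396 × ln(723.75/613) = 1.7006 J/K.
ΔS_total = -1.5634 + 1.7006 = 0.137 J/K.

ΔS_total = 0.137 J/K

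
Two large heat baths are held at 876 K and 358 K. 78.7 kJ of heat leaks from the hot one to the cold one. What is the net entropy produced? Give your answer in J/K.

ΔS_total = 130 J/K

ΔS_hot = −Q/T_H = −78700/876 = -89.84 J/K and ΔS_cold = +Q/T_C = 78700/358 = 219.8 J/K.
ΔS_total = -89.84 + 219.8 = 130 J/K, positive as the second law requires.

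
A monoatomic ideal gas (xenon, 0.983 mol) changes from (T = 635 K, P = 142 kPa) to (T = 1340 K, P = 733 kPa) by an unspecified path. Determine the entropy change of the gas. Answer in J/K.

ΔS = nC_p ln(T₂/T₁) − nR ln(P₂/P₁), with C_p = 5R/2 = 20.79 J mol⁻¹ K⁻¹ for a monoatomic ideal gas.
ΔS = 0.983 × [20.79 × ln(1340/635) − 8.314 × ln(733/142)] = 1.84 J/K.

ΔS = 1.84 J/K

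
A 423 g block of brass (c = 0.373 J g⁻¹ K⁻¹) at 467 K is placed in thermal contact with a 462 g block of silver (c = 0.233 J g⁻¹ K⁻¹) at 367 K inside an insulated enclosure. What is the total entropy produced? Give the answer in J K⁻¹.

ΔS_total = 1.83 J/K

Energy balance: T_f = (m₁c₁T₁ + m₂c₂T₂)/(m₁c₁ + m₂c₂) = 426.44 K.
ΔS₁ = m₁c₁ ln(T_f/T₁) = 157.779 × ln(426.44/467) = -14.33 J/K.
ΔS₂ = m₂c₂ ln(T_f/T₂) = 107.646 × ln(426.44/367) = 16.16 J/K.
ΔS_total = -14.33 + 16.16 = 1.83 J/K.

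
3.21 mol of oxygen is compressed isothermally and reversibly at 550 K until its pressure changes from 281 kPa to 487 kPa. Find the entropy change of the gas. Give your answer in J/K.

For an isothermal ideal gas ΔS_gas = nR ln(P₁/P₂) = 3.21 × 8.314 × ln(281/487) = -14.7 J/K.

ΔS_gas = -14.7 J/K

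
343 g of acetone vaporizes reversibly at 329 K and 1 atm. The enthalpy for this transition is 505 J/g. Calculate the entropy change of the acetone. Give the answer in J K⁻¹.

ΔS = 526 J/K

Heat absorbed by the substance: Q = mL = 343 × 505 = 173215 J.
At constant T, ΔS = Q_rev/T = 173215 / 329 = 526 J/K.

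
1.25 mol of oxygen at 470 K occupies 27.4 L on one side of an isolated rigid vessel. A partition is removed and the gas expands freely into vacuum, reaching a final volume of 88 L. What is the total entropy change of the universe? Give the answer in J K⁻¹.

For an ideal gas in free expansion Q = 0 and W = 0, so T is unchanged.
Entropy is a state function; using a reversible isothermal path, ΔS_gas = nR ln(V₂/V₁) = 1.25 × 8.314 × ln(88/27.4) = 12.1 J/K.
The insulated surroundings exchange no heat, so ΔS_surr = 0 and ΔS_universe = ΔS_gas.

ΔS_universe = 12.1 J/K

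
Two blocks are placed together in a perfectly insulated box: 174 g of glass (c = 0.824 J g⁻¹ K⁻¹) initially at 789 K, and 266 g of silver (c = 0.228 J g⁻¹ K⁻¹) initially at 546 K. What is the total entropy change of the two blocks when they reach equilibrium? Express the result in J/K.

ΔS_total = 2.74 J/K

Energy balance: T_f = (m₁c₁T₁ + m₂c₂T₂)/(m₁c₁ + m₂c₂) = 716.77 K.
ΔS₁ = m₁c₁ ln(T_f/T₁) = 143.376 × ln(716.77/789) = -13.767 J/K.
ΔS₂ = m₂c₂ ln(T_f/T₂) = 60.648 × ln(716.77/546) = 16.504 J/K.
ΔS_total = -13.767 + 16.504 = 2.74 J/K.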